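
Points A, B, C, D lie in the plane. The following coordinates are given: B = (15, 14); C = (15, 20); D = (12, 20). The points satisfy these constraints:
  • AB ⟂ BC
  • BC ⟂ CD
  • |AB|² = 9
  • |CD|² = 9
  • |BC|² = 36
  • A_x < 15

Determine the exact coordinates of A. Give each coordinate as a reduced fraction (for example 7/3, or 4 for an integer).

1. A_x = 12  [[AB ⟂ BC ⇒ -6y+84=0] ∩ [|A−(15, 14)|²=9]]
2. A_y = 14  [[AB ⟂ BC ⇒ -6y+84=0] ∩ [|A−(15, 14)|²=9]]
   so A = (12, 14)

A = (12, 14)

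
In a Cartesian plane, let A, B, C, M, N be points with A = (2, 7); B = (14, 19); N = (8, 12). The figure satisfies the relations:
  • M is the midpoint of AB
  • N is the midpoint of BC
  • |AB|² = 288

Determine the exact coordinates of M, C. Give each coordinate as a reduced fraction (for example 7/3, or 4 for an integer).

1. M_x = 8  [2·M = A+B = (2, 7)+(14, 19)]
2. M_y = 13  [2·M = A+B = (2, 7)+(14, 19)]
   so M = (8, 13)
3. C_x = 2  [C = 2·N−B = 2·(8, 12)−(14, 19)]
4. C_y = 5  [C = 2·N−B = 2·(8, 12)−(14, 19)]
   so C = (2, 5)

M = (8, 13)
C = (2, 5)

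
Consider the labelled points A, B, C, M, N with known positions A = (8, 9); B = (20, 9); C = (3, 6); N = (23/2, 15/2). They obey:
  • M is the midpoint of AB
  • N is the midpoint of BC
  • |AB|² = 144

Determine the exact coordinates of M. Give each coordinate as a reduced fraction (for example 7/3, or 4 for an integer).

1. M_x = 14  [2·M = A+B = (8, 9)+(20, 9)]
2. M_y = 9  [2·M = A+B = (8, 9)+(20, 9)]
   so M = (14, 9)

M = (14, 9)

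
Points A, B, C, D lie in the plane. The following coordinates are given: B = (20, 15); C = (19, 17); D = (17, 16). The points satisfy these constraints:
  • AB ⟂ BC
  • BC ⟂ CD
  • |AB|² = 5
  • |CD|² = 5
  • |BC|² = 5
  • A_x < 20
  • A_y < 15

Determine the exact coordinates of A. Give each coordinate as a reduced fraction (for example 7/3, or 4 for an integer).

1. A_x = 18  [[AB ⟂ BC ⇒ 1x-2y+10=0] ∩ [|A−(20, 15)|²=5]]
2. A_y = 14  [[AB ⟂ BC ⇒ 1x-2y+10=0] ∩ [|A−(20, 15)|²=5]]
   so A = (18, 14)

A = (18, 14)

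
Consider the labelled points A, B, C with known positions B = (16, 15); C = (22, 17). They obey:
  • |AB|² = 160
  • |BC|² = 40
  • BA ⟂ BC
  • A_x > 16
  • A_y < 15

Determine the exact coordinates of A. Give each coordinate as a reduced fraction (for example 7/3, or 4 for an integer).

A = (20, 3)

1. A_x = 20  [[BA ⟂ BC ⇒ 6x+2y-126=0] ∩ [|A−(16, 15)|²=160]]
2. A_y = 3  [[BA ⟂ BC ⇒ 6x+2y-126=0] ∩ [|A−(16, 15)|²=160]]
   so A = (20, 3)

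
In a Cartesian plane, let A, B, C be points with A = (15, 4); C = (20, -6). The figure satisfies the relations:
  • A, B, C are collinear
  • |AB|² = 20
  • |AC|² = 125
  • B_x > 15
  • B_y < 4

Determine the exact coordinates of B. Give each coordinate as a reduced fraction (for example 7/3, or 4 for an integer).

1. B_x = 17  [[A, B, C are collinear ⇒ -10x-5y+170=0] ∩ [|B−(15, 4)|²=20]]
2. B_y = 0  [[A, B, C are collinear ⇒ -10x-5y+170=0] ∩ [|B−(15, 4)|²=20]]
   so B = (17, 0)

B = (17, 0)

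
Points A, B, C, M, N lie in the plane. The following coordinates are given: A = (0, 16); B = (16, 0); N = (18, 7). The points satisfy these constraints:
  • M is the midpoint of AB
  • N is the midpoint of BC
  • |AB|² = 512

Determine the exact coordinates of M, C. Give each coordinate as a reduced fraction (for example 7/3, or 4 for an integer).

M = (8, 8)
C = (20, 14)

1. M_x = 8  [2·M = A+B = (0, 16)+(16, 0)]
2. M_y = 8  [2·M = A+B = (0, 16)+(16, 0)]
   so M = (8, 8)
3. C_x = 20  [C = 2·N−B = 2·(18, 7)−(16, 0)]
4. C_y = 14  [C = 2·N−B = 2·(18, 7)−(16, 0)]
   so C = (20, 14)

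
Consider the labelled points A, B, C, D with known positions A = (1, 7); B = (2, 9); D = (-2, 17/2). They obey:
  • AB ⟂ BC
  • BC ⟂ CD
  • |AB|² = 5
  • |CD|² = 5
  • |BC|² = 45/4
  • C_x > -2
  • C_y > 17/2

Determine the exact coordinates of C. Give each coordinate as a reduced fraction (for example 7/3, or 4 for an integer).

C = (-1, 21/2)

1. C_x = -1  [[AB ⟂ BC ⇒ 1x+2y-20=0] ∩ [|C−(-2, 17/2)|²=5]]
2. C_y = 21/2  [[AB ⟂ BC ⇒ 1x+2y-20=0] ∩ [|C−(-2, 17/2)|²=5]]
   so C = (-1, 21/2)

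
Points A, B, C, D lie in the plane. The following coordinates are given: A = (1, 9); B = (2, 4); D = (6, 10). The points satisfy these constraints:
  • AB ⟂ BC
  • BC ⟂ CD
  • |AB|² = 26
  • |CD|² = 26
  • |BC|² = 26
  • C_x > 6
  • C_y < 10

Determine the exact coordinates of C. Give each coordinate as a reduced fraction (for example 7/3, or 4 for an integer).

C = (7, 5)

1. C_x = 7  [[AB ⟂ BC ⇒ 1x-5y+18=0] ∩ [|C−(6, 10)|²=26]]
2. C_y = 5  [[AB ⟂ BC ⇒ 1x-5y+18=0] ∩ [|C−(6, 10)|²=26]]
   so C = (7, 5)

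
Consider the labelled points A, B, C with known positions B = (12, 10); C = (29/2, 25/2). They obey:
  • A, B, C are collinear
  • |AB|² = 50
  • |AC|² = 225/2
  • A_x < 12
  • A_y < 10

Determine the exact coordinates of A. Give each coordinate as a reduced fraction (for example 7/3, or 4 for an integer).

1. A_x = 7  [[A, B, C are collinear ⇒ -5/2x+5/2y+5=0] ∩ [|A−(12, 10)|²=50]]
2. A_y = 5  [[A, B, C are collinear ⇒ -5/2x+5/2y+5=0] ∩ [|A−(12, 10)|²=50]]
   so A = (7, 5)

A = (7, 5)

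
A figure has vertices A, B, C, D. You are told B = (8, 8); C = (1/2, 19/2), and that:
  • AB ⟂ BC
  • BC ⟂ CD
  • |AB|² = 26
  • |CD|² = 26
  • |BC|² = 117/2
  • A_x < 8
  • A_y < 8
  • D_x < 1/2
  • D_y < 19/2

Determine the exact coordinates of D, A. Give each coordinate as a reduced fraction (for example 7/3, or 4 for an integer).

D = (-1/2, 9/2)
A = (7, 3)

1. D_x = -1/2  [[BC ⟂ CD ⇒ -15/2x+3/2y-21/2=0] ∩ [|D−(1/2, 19/2)|²=26]]
2. D_y = 9/2  [[BC ⟂ CD ⇒ -15/2x+3/2y-21/2=0] ∩ [|D−(1/2, 19/2)|²=26]]
   so D = (-1/2, 9/2)
3. A_x = 7  [[AB ⟂ BC ⇒ 15/2x-3/2y-48=0] ∩ [|A−(8, 8)|²=26]]
4. A_y = 3  [[AB ⟂ BC ⇒ 15/2x-3/2y-48=0] ∩ [|A−(8, 8)|²=26]]
   so A = (7, 3)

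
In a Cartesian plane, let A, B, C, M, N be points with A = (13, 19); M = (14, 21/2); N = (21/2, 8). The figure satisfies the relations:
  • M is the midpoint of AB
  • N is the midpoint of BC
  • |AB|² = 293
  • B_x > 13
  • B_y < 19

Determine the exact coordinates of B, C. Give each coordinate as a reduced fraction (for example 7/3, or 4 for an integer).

B = (15, 2)
C = (6, 14)

1. B_x = 15  [B = 2·M−A = 2·(14, 21/2)−(13, 19)]
2. B_y = 2  [B = 2·M−A = 2·(14, 21/2)−(13, 19)]
   so B = (15, 2)
3. C_x = 6  [C = 2·N−B = 2·(21/2, 8)−(15, 2)]
4. C_y = 14  [C = 2·N−B = 2·(21/2, 8)−(15, 2)]
   so C = (6, 14)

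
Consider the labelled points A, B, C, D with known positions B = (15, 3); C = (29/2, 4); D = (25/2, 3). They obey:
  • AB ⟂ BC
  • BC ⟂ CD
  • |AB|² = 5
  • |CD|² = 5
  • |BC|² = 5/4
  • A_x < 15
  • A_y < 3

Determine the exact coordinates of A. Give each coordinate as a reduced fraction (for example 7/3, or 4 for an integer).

1. A_x = 13  [[AB ⟂ BC ⇒ 1/2x-1y-9/2=0] ∩ [|A−(15, 3)|²=5]]
2. A_y = 2  [[AB ⟂ BC ⇒ 1/2x-1y-9/2=0] ∩ [|A−(15, 3)|²=5]]
   so A = (13, 2)

A = (13, 2)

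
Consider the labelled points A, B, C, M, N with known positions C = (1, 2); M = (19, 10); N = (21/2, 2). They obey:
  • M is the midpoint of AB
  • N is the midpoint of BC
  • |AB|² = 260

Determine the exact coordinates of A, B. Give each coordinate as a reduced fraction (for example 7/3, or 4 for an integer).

1. B_x = 20  [B = 2·N−C = 2·(21/2, 2)−(1, 2)]
2. B_y = 2  [B = 2·N−C = 2·(21/2, 2)−(1, 2)]
   so B = (20, 2)
3. A_x = 18  [A = 2·M−B = 2·(19, 10)−(20, 2)]
4. A_y = 18  [A = 2·M−B = 2·(19, 10)−(20, 2)]
   so A = (18, 18)

A = (18, 18)
B = (20, 2)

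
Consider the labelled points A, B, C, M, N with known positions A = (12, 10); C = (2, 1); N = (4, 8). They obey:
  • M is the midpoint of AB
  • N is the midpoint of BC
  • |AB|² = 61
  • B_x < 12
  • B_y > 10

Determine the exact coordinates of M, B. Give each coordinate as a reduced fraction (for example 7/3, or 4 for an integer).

M = (9, 25/2)
B = (6, 15)

1. B_x = 6  [B = 2·N−C = 2·(4, 8)−(2, 1)]
2. B_y = 15  [B = 2·N−C = 2·(4, 8)−(2, 1)]
   so B = (6, 15)
3. M_x = 9  [2·M = A+B = (12, 10)+(6, 15)]
4. M_y = 25/2  [2·M = A+B = (12, 10)+(6, 15)]
   so M = (9, 25/2)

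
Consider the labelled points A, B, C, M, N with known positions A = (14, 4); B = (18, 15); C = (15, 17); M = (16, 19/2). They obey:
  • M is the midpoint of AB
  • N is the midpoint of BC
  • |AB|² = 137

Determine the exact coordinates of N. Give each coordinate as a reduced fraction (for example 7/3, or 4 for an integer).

N = (33/2, 16)

1. N_x = 33/2  [2·N = B+C = (18, 15)+(15, 17)]
2. N_y = 16  [2·N = B+C = (18, 15)+(15, 17)]
   so N = (33/2, 16)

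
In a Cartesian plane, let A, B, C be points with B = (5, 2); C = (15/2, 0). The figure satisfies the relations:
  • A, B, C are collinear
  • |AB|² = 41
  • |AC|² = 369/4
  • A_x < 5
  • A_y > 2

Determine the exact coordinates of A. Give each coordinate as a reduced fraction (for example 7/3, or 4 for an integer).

1. A_x = 0  [[A, B, C are collinear ⇒ 2x+5/2y-15=0] ∩ [|A−(5, 2)|²=41]]
2. A_y = 6  [[A, B, C are collinear ⇒ 2x+5/2y-15=0] ∩ [|A−(5, 2)|²=41]]
   so A = (0, 6)

A = (0, 6)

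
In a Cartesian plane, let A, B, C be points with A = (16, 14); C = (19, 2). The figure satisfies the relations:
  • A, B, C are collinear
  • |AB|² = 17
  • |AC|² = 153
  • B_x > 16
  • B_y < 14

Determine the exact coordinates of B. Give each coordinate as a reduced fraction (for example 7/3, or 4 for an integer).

B = (17, 10)

1. B_x = 17  [[A, B, C are collinear ⇒ -12x-3y+234=0] ∩ [|B−(16, 14)|²=17]]
2. B_y = 10  [[A, B, C are collinear ⇒ -12x-3y+234=0] ∩ [|B−(16, 14)|²=17]]
   so B = (17, 10)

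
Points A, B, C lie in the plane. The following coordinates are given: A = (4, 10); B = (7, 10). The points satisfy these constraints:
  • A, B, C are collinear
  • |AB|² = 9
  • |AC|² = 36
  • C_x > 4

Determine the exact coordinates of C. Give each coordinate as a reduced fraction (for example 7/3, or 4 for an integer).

C = (10, 10)

1. C_x = 10  [[A, B, C are collinear ⇒ 3y-30=0] ∩ [|C−(4, 10)|²=36]]
2. C_y = 10  [[A, B, C are collinear ⇒ 3y-30=0] ∩ [|C−(4, 10)|²=36]]
   so C = (10, 10)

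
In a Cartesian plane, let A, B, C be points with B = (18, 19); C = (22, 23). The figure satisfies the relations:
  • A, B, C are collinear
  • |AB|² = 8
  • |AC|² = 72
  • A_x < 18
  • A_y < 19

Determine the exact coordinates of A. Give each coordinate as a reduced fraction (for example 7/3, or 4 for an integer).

1. A_x = 16  [[A, B, C are collinear ⇒ -4x+4y-4=0] ∩ [|A−(18, 19)|²=8]]
2. A_y = 17  [[A, B, C are collinear ⇒ -4x+4y-4=0] ∩ [|A−(18, 19)|²=8]]
   so A = (16, 17)

A = (16, 17)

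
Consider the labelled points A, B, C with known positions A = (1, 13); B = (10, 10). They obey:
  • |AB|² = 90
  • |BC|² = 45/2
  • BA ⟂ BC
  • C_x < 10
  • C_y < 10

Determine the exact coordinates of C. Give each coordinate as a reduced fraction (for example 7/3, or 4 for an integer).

C = (17/2, 11/2)

1. C_x = 17/2  [[BA ⟂ BC ⇒ -9x+3y+60=0] ∩ [|C−(10, 10)|²=45/2]]
2. C_y = 11/2  [[BA ⟂ BC ⇒ -9x+3y+60=0] ∩ [|C−(10, 10)|²=45/2]]
   so C = (17/2, 11/2)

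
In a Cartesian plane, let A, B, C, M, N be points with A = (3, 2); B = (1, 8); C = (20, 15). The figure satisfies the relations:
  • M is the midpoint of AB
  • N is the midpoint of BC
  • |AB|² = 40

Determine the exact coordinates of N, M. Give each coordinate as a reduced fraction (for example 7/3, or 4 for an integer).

1. M_x = 2  [2·M = A+B = (3, 2)+(1, 8)]
2. M_y = 5  [2·M = A+B = (3, 2)+(1, 8)]
   so M = (2, 5)
3. N_x = 21/2  [2·N = B+C = (1, 8)+(20, 15)]
4. N_y = 23/2  [2·N = B+C = (1, 8)+(20, 15)]
   so N = (21/2, 23/2)

N = (21/2, 23/2)
M = (2, 5)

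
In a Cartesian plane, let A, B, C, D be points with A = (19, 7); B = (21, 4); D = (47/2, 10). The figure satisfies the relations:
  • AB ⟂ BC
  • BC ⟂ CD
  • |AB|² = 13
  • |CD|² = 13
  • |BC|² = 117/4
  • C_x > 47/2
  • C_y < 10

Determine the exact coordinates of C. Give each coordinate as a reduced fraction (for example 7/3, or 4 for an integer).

C = (51/2, 7)

1. C_x = 51/2  [[AB ⟂ BC ⇒ 2x-3y-30=0] ∩ [|C−(47/2, 10)|²=13]]
2. C_y = 7  [[AB ⟂ BC ⇒ 2x-3y-30=0] ∩ [|C−(47/2, 10)|²=13]]
   so C = (51/2, 7)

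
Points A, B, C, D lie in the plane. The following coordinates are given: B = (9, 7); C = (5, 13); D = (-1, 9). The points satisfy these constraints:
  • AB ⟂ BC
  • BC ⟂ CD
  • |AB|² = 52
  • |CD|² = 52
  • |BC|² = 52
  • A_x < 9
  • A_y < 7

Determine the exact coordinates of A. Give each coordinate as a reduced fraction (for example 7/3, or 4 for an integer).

A = (3, 3)

1. A_x = 3  [[AB ⟂ BC ⇒ 4x-6y+6=0] ∩ [|A−(9, 7)|²=52]]
2. A_y = 3  [[AB ⟂ BC ⇒ 4x-6y+6=0] ∩ [|A−(9, 7)|²=52]]
   so A = (3, 3)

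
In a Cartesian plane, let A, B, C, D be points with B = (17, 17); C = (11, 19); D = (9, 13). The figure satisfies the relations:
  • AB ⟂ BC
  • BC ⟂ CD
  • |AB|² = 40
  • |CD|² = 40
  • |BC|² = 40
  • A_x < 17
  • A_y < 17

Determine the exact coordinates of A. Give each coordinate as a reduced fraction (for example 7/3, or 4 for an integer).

A = (15, 11)

1. A_x = 15  [[AB ⟂ BC ⇒ 6x-2y-68=0] ∩ [|A−(17, 17)|²=40]]
2. A_y = 11  [[AB ⟂ BC ⇒ 6x-2y-68=0] ∩ [|A−(17, 17)|²=40]]
   so A = (15, 11)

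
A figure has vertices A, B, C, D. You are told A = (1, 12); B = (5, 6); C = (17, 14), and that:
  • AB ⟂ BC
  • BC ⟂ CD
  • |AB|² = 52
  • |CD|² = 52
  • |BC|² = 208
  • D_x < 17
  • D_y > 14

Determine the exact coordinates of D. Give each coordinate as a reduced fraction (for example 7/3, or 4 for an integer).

1. D_x = 13  [[BC ⟂ CD ⇒ 12x+8y-316=0] ∩ [|D−(17, 14)|²=52]]
2. D_y = 20  [[BC ⟂ CD ⇒ 12x+8y-316=0] ∩ [|D−(17, 14)|²=52]]
   so D = (13, 20)

D = (13, 20)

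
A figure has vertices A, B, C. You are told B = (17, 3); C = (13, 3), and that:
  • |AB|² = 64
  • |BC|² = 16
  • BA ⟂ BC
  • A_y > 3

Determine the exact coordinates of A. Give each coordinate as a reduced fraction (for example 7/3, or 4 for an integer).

1. A_x = 17  [[BA ⟂ BC ⇒ -4x+68=0] ∩ [|A−(17, 3)|²=64]]
2. A_y = 11  [[BA ⟂ BC ⇒ -4x+68=0] ∩ [|A−(17, 3)|²=64]]
   so A = (17, 11)

A = (17, 11)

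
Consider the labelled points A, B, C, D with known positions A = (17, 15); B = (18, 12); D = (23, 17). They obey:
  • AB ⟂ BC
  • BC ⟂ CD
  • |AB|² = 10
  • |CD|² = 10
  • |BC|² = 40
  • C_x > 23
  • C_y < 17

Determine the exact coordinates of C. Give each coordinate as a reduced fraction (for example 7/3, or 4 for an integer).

1. C_x = 24  [[AB ⟂ BC ⇒ 1x-3y+18=0] ∩ [|C−(23, 17)|²=10]]
2. C_y = 14  [[AB ⟂ BC ⇒ 1x-3y+18=0] ∩ [|C−(23, 17)|²=10]]
   so C = (24, 14)

C = (24, 14)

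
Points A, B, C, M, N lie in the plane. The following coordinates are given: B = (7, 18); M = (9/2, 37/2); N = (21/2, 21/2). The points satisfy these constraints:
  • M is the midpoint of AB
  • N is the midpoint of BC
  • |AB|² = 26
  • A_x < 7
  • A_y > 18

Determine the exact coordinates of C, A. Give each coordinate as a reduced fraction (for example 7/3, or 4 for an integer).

C = (14, 3)
A = (2, 19)

1. A_x = 2  [A = 2·M−B = 2·(9/2, 37/2)−(7, 18)]
2. A_y = 19  [A = 2·M−B = 2·(9/2, 37/2)−(7, 18)]
   so A = (2, 19)
3. C_x = 14  [C = 2·N−B = 2·(21/2, 21/2)−(7, 18)]
4. C_y = 3  [C = 2·N−B = 2·(21/2, 21/2)−(7, 18)]
   so C = (14, 3)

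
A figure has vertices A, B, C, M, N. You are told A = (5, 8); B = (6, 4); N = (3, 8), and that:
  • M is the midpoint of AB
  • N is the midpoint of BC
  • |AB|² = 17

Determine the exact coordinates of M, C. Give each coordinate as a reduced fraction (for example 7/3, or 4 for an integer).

1. M_x = 11/2  [2·M = A+B = (5, 8)+(6, 4)]
2. M_y = 6  [2·M = A+B = (5, 8)+(6, 4)]
   so M = (11/2, 6)
3. C_x = 0  [C = 2·N−B = 2·(3, 8)−(6, 4)]
4. C_y = 12  [C = 2·N−B = 2·(3, 8)−(6, 4)]
   so C = (0, 12)

M = (11/2, 6)
C = (0, 12)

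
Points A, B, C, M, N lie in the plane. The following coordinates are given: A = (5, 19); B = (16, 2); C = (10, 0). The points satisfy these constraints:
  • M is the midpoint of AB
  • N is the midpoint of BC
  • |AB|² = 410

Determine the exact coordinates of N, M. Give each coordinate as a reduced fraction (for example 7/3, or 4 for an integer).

N = (13, 1)
M = (21/2, 21/2)

1. M_x = 21/2  [2·M = A+B = (5, 19)+(16, 2)]
2. M_y = 21/2  [2·M = A+B = (5, 19)+(16, 2)]
   so M = (21/2, 21/2)
3. N_x = 13  [2·N = B+C = (16, 2)+(10, 0)]
4. N_y = 1  [2·N = B+C = (16, 2)+(10, 0)]
   so N = (13, 1)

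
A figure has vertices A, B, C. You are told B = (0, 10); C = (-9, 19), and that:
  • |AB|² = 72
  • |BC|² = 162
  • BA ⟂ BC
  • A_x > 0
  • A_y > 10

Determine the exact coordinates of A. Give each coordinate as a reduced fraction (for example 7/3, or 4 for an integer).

1. A_x = 6  [[BA ⟂ BC ⇒ -9x+9y-90=0] ∩ [|A−(0, 10)|²=72]]
2. A_y = 16  [[BA ⟂ BC ⇒ -9x+9y-90=0] ∩ [|A−(0, 10)|²=72]]
   so A = (6, 16)

A = (6, 16)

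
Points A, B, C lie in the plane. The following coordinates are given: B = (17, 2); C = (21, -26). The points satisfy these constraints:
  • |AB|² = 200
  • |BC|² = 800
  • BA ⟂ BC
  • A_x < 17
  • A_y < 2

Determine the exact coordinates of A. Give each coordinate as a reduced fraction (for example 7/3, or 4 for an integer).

1. A_x = 3  [[BA ⟂ BC ⇒ 4x-28y-12=0] ∩ [|A−(17, 2)|²=200]]
2. A_y = 0  [[BA ⟂ BC ⇒ 4x-28y-12=0] ∩ [|A−(17, 2)|²=200]]
   so A = (3, 0)

A = (3, 0)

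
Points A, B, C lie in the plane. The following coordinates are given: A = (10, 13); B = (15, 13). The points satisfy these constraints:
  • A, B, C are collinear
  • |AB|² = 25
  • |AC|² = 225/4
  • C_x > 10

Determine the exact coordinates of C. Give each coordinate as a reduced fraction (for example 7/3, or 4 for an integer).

C = (35/2, 13)

1. C_x = 35/2  [[A, B, C are collinear ⇒ 5y-65=0] ∩ [|C−(10, 13)|²=225/4]]
2. C_y = 13  [[A, B, C are collinear ⇒ 5y-65=0] ∩ [|C−(10, 13)|²=225/4]]
   so C = (35/2, 13)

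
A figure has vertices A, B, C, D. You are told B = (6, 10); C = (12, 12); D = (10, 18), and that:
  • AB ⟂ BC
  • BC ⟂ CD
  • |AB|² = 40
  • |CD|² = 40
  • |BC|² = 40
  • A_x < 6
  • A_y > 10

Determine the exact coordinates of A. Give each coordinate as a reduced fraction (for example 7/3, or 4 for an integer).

A = (4, 16)

1. A_x = 4  [[AB ⟂ BC ⇒ -6x-2y+56=0] ∩ [|A−(6, 10)|²=40]]
2. A_y = 16  [[AB ⟂ BC ⇒ -6x-2y+56=0] ∩ [|A−(6, 10)|²=40]]
   so A = (4, 16)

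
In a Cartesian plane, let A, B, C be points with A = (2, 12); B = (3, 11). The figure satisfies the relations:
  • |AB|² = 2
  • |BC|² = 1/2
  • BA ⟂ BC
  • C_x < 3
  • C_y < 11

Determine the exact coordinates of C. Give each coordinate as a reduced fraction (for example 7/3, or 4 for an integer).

C = (5/2, 21/2)

1. C_x = 5/2  [[BA ⟂ BC ⇒ -1x+1y-8=0] ∩ [|C−(3, 11)|²=1/2]]
2. C_y = 21/2  [[BA ⟂ BC ⇒ -1x+1y-8=0] ∩ [|C−(3, 11)|²=1/2]]
   so C = (5/2, 21/2)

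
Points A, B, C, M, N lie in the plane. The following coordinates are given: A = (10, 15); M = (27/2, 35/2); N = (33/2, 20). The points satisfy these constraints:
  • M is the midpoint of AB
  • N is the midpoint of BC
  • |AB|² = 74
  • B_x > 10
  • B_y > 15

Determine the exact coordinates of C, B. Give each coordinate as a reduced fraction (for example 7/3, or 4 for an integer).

1. B_x = 17  [B = 2·M−A = 2·(27/2, 35/2)−(10, 15)]
2. B_y = 20  [B = 2·M−A = 2·(27/2, 35/2)−(10, 15)]
   so B = (17, 20)
3. C_x = 16  [C = 2·N−B = 2·(33/2, 20)−(17, 20)]
4. C_y = 20  [C = 2·N−B = 2·(33/2, 20)−(17, 20)]
   so C = (16, 20)

C = (16, 20)
B = (17, 20)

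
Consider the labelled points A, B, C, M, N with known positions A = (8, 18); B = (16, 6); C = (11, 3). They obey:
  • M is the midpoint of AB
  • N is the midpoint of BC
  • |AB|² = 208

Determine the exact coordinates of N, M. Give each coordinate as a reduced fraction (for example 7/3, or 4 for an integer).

N = (27/2, 9/2)
M = (12, 12)

1. M_x = 12  [2·M = A+B = (8, 18)+(16, 6)]
2. M_y = 12  [2·M = A+B = (8, 18)+(16, 6)]
   so M = (12, 12)
3. N_x = 27/2  [2·N = B+C = (16, 6)+(11, 3)]
4. N_y = 9/2  [2·N = B+C = (16, 6)+(11, 3)]
   so N = (27/2, 9/2)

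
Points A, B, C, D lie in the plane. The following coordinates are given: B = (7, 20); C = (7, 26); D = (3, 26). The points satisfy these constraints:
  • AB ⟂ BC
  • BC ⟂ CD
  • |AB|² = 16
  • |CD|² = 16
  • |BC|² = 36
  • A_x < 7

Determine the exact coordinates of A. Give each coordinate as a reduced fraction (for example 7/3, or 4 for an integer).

1. A_x = 3  [[AB ⟂ BC ⇒ -6y+120=0] ∩ [|A−(7, 20)|²=16]]
2. A_y = 20  [[AB ⟂ BC ⇒ -6y+120=0] ∩ [|A−(7, 20)|²=16]]
   so A = (3, 20)

A = (3, 20)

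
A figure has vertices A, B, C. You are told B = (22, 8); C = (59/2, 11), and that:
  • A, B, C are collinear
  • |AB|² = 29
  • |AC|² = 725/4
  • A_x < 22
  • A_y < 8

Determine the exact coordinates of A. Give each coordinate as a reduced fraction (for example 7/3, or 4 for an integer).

A = (17, 6)

1. A_x = 17  [[A, B, C are collinear ⇒ -3x+15/2y+6=0] ∩ [|A−(22, 8)|²=29]]
2. A_y = 6  [[A, B, C are collinear ⇒ -3x+15/2y+6=0] ∩ [|A−(22, 8)|²=29]]
   so A = (17, 6)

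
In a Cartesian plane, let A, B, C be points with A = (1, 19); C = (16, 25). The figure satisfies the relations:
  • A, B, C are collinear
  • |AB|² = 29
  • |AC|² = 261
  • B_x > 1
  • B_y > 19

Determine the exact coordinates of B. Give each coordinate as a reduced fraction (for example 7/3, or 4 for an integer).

1. B_x = 6  [[A, B, C are collinear ⇒ 6x-15y+279=0] ∩ [|B−(1, 19)|²=29]]
2. B_y = 21  [[A, B, C are collinear ⇒ 6x-15y+279=0] ∩ [|B−(1, 19)|²=29]]
   so B = (6, 21)

B = (6, 21)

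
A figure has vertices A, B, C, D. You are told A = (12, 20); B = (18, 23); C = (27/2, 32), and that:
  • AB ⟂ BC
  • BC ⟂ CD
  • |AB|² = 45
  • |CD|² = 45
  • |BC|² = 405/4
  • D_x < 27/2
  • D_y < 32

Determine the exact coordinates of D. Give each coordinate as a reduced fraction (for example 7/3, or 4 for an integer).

D = (15/2, 29)

1. D_x = 15/2  [[BC ⟂ CD ⇒ -9/2x+9y-909/4=0] ∩ [|D−(27/2, 32)|²=45]]
2. D_y = 29  [[BC ⟂ CD ⇒ -9/2x+9y-909/4=0] ∩ [|D−(27/2, 32)|²=45]]
   so D = (15/2, 29)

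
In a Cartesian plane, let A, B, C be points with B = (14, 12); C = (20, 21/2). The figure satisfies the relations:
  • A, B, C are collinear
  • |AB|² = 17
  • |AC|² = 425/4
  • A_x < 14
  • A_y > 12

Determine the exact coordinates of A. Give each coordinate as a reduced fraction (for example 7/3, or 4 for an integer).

1. A_x = 10  [[A, B, C are collinear ⇒ 3/2x+6y-93=0] ∩ [|A−(14, 12)|²=17]]
2. A_y = 13  [[A, B, C are collinear ⇒ 3/2x+6y-93=0] ∩ [|A−(14, 12)|²=17]]
   so A = (10, 13)

A = (10, 13)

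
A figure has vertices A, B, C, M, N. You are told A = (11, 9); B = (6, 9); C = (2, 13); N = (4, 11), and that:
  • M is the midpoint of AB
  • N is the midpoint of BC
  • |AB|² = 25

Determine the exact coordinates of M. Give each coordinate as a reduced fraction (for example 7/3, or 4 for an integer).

1. M_x = 17/2  [2·M = A+B = (11, 9)+(6, 9)]
2. M_y = 9  [2·M = A+B = (11, 9)+(6, 9)]
   so M = (17/2, 9)

M = (17/2, 9)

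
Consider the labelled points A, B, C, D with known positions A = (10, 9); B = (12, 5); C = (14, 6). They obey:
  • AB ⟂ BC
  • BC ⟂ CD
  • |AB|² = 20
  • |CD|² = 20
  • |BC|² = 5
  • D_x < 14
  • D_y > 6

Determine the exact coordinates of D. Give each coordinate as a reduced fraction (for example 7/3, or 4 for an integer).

D = (12, 10)

1. D_x = 12  [[BC ⟂ CD ⇒ 2x+1y-34=0] ∩ [|D−(14, 6)|²=20]]
2. D_y = 10  [[BC ⟂ CD ⇒ 2x+1y-34=0] ∩ [|D−(14, 6)|²=20]]
   so D = (12, 10)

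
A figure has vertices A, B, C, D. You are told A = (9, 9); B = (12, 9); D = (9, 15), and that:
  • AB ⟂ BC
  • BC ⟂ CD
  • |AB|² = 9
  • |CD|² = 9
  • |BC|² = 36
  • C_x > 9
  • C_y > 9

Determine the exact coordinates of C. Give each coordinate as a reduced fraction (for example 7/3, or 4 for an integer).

1. C_x = 12  [[AB ⟂ BC ⇒ 3x-36=0] ∩ [|C−(9, 15)|²=9]]
2. C_y = 15  [[AB ⟂ BC ⇒ 3x-36=0] ∩ [|C−(9, 15)|²=9]]
   so C = (12, 15)

C = (12, 15)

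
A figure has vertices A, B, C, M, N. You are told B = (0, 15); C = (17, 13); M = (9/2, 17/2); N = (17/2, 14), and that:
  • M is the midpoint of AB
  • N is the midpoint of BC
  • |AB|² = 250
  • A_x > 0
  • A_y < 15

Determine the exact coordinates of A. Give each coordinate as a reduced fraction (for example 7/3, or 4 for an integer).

A = (9, 2)

1. A_x = 9  [A = 2·M−B = 2·(9/2, 17/2)−(0, 15)]
2. A_y = 2  [A = 2·M−B = 2·(9/2, 17/2)−(0, 15)]
   so A = (9, 2)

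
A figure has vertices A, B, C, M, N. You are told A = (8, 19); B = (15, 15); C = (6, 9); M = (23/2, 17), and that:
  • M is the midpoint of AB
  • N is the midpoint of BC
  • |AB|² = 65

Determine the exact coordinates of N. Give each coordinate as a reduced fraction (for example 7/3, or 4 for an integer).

N = (21/2, 12)

1. N_x = 21/2  [2·N = B+C = (15, 15)+(6, 9)]
2. N_y = 12  [2·N = B+C = (15, 15)+(6, 9)]
   so N = (21/2, 12)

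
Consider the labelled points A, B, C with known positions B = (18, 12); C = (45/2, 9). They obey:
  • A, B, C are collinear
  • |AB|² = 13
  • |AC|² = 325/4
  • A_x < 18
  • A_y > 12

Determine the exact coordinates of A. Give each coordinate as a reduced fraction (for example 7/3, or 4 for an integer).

1. A_x = 15  [[A, B, C are collinear ⇒ 3x+9/2y-108=0] ∩ [|A−(18, 12)|²=13]]
2. A_y = 14  [[A, B, C are collinear ⇒ 3x+9/2y-108=0] ∩ [|A−(18, 12)|²=13]]
   so A = (15, 14)

A = (15, 14)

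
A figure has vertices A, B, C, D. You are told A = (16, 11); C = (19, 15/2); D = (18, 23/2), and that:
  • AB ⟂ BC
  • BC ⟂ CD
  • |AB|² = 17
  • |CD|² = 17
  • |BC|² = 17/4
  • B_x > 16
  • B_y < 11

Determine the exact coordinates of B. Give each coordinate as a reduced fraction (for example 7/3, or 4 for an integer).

1. B_x = 17  [[BC ⟂ CD ⇒ 1x-4y+11=0] ∩ [|B−(16, 11)|²=17]]
2. B_y = 7  [[BC ⟂ CD ⇒ 1x-4y+11=0] ∩ [|B−(16, 11)|²=17]]
   so B = (17, 7)

B = (17, 7)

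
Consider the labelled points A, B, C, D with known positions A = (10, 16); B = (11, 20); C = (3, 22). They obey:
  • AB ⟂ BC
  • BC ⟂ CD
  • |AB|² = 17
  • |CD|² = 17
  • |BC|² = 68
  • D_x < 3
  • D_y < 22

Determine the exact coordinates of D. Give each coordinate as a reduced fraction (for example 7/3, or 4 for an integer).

1. D_x = 2  [[BC ⟂ CD ⇒ -8x+2y-20=0] ∩ [|D−(3, 22)|²=17]]
2. D_y = 18  [[BC ⟂ CD ⇒ -8x+2y-20=0] ∩ [|D−(3, 22)|²=17]]
   so D = (2, 18)

D = (2, 18)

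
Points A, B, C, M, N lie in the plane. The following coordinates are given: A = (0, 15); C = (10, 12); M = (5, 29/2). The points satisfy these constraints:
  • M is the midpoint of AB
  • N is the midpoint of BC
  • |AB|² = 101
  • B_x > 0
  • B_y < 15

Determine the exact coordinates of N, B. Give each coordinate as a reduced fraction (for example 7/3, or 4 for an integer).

1. B_x = 10  [B = 2·M−A = 2·(5, 29/2)−(0, 15)]
2. B_y = 14  [B = 2·M−A = 2·(5, 29/2)−(0, 15)]
   so B = (10, 14)
3. N_x = 10  [2·N = B+C = (10, 14)+(10, 12)]
4. N_y = 13  [2·N = B+C = (10, 14)+(10, 12)]
   so N = (10, 13)

N = (10, 13)
B = (10, 14)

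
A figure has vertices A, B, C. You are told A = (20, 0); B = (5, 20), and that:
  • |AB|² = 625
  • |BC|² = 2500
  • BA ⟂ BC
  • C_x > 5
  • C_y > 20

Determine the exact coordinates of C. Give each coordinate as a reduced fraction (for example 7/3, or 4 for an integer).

1. C_x = 45  [[BA ⟂ BC ⇒ 15x-20y+325=0] ∩ [|C−(5, 20)|²=2500]]
2. C_y = 50  [[BA ⟂ BC ⇒ 15x-20y+325=0] ∩ [|C−(5, 20)|²=2500]]
   so C = (45, 50)

C = (45, 50)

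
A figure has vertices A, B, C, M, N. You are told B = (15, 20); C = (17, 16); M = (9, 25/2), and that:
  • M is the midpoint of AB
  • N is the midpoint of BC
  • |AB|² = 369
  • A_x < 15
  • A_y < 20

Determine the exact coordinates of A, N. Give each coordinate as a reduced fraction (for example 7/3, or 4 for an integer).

1. A_x = 3  [A = 2·M−B = 2·(9, 25/2)−(15, 20)]
2. A_y = 5  [A = 2·M−B = 2·(9, 25/2)−(15, 20)]
   so A = (3, 5)
3. N_x = 16  [2·N = B+C = (15, 20)+(17, 16)]
4. N_y = 18  [2·N = B+C = (15, 20)+(17, 16)]
   so N = (16, 18)

A = (3, 5)
N = (16, 18)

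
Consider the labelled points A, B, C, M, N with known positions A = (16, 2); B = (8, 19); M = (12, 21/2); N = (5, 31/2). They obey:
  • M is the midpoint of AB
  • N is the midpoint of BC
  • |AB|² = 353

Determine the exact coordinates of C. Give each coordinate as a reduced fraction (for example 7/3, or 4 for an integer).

C = (2, 12)

1. C_x = 2  [C = 2·N−B = 2·(5, 31/2)−(8, 19)]
2. C_y = 12  [C = 2·N−B = 2·(5, 31/2)−(8, 19)]
   so C = (2, 12)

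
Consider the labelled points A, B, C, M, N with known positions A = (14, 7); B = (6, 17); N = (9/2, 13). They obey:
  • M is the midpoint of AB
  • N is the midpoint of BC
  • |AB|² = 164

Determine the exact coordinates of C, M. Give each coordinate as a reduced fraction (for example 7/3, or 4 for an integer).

C = (3, 9)
M = (10, 12)

1. M_x = 10  [2·M = A+B = (14, 7)+(6, 17)]
2. M_y = 12  [2·M = A+B = (14, 7)+(6, 17)]
   so M = (10, 12)
3. C_x = 3  [C = 2·N−B = 2·(9/2, 13)−(6, 17)]
4. C_y = 9  [C = 2·N−B = 2·(9/2, 13)−(6, 17)]
   so C = (3, 9)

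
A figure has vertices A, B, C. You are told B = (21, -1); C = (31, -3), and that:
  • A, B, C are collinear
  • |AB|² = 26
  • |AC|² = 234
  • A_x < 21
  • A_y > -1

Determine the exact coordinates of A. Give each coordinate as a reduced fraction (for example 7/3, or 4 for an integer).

A = (16, 0)

1. A_x = 16  [[A, B, C are collinear ⇒ 2x+10y-32=0] ∩ [|A−(21, -1)|²=26]]
2. A_y = 0  [[A, B, C are collinear ⇒ 2x+10y-32=0] ∩ [|A−(21, -1)|²=26]]
   so A = (16, 0)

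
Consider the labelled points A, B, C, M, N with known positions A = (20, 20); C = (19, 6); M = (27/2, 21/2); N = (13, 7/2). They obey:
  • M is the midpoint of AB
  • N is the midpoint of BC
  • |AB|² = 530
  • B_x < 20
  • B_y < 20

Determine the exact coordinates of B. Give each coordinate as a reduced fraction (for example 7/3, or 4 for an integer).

1. B_x = 7  [B = 2·M−A = 2·(27/2, 21/2)−(20, 20)]
2. B_y = 1  [B = 2·M−A = 2·(27/2, 21/2)−(20, 20)]
   so B = (7, 1)

B = (7, 1)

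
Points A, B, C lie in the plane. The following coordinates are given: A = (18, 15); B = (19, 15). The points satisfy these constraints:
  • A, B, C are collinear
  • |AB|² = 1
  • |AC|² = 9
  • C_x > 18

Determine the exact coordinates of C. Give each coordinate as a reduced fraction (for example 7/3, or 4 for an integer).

C = (21, 15)

1. C_x = 21  [[A, B, C are collinear ⇒ 1y-15=0] ∩ [|C−(18, 15)|²=9]]
2. C_y = 15  [[A, B, C are collinear ⇒ 1y-15=0] ∩ [|C−(18, 15)|²=9]]
   so C = (21, 15)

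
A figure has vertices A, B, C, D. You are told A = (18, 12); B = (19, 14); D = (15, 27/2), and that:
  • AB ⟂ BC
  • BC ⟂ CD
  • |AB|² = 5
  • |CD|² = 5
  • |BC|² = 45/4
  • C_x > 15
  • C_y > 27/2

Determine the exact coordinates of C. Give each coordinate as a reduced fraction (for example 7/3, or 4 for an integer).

1. C_x = 16  [[AB ⟂ BC ⇒ 1x+2y-47=0] ∩ [|C−(15, 27/2)|²=5]]
2. C_y = 31/2  [[AB ⟂ BC ⇒ 1x+2y-47=0] ∩ [|C−(15, 27/2)|²=5]]
   so C = (16, 31/2)

C = (16, 31/2)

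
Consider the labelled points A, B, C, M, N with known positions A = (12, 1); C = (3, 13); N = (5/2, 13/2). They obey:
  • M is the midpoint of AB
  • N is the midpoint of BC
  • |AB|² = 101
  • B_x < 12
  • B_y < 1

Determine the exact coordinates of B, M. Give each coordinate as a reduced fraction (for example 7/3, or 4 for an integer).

1. B_x = 2  [B = 2·N−C = 2·(5/2, 13/2)−(3, 13)]
2. B_y = 0  [B = 2·N−C = 2·(5/2, 13/2)−(3, 13)]
   so B = (2, 0)
3. M_x = 7  [2·M = A+B = (12, 1)+(2, 0)]
4. M_y = 1/2  [2·M = A+B = (12, 1)+(2, 0)]
   so M = (7, 1/2)

B = (2, 0)
M = (7, 1/2)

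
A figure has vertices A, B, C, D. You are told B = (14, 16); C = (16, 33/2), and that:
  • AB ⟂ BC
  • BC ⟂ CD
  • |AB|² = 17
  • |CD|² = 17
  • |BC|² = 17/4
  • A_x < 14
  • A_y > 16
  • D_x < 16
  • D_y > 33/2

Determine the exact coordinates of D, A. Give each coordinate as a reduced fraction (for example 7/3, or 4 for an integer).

1. D_x = 15  [[BC ⟂ CD ⇒ 2x+1/2y-161/4=0] ∩ [|D−(16, 33/2)|²=17]]
2. D_y = 41/2  [[BC ⟂ CD ⇒ 2x+1/2y-161/4=0] ∩ [|D−(16, 33/2)|²=17]]
   so D = (15, 41/2)
3. A_x = 13  [[AB ⟂ BC ⇒ -2x-1/2y+36=0] ∩ [|A−(14, 16)|²=17]]
4. A_y = 20  [[AB ⟂ BC ⇒ -2x-1/2y+36=0] ∩ [|A−(14, 16)|²=17]]
   so A = (13, 20)

D = (15, 41/2)
A = (13, 20)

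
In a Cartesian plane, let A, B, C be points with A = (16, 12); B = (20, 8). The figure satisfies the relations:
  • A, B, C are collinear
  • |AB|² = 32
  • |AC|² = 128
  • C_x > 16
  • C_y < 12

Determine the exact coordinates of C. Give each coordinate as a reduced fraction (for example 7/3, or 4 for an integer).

1. C_x = 24  [[A, B, C are collinear ⇒ 4x+4y-112=0] ∩ [|C−(16, 12)|²=128]]
2. C_y = 4  [[A, B, C are collinear ⇒ 4x+4y-112=0] ∩ [|C−(16, 12)|²=128]]
   so C = (24, 4)

C = (24, 4)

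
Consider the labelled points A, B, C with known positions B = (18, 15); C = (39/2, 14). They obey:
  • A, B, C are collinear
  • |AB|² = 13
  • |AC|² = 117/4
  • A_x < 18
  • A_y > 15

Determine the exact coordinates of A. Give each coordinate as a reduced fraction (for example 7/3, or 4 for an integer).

1. A_x = 15  [[A, B, C are collinear ⇒ 1x+3/2y-81/2=0] ∩ [|A−(18, 15)|²=13]]
2. A_y = 17  [[A, B, C are collinear ⇒ 1x+3/2y-81/2=0] ∩ [|A−(18, 15)|²=13]]
   so A = (15, 17)

A = (15, 17)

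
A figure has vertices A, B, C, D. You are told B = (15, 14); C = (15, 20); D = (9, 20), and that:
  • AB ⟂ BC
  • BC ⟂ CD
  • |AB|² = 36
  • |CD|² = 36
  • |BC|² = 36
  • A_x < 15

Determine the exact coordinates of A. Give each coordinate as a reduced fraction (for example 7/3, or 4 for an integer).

1. A_x = 9  [[AB ⟂ BC ⇒ -6y+84=0] ∩ [|A−(15, 14)|²=36]]
2. A_y = 14  [[AB ⟂ BC ⇒ -6y+84=0] ∩ [|A−(15, 14)|²=36]]
   so A = (9, 14)

A = (9, 14)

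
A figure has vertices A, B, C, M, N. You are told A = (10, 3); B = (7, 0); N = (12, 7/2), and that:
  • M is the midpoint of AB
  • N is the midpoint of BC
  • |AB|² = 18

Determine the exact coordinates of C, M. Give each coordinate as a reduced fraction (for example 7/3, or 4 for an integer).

C = (17, 7)
M = (17/2, 3/2)

1. M_x = 17/2  [2·M = A+B = (10, 3)+(7, 0)]
2. M_y = 3/2  [2·M = A+B = (10, 3)+(7, 0)]
   so M = (17/2, 3/2)
3. C_x = 17  [C = 2·N−B = 2·(12, 7/2)−(7, 0)]
4. C_y = 7  [C = 2·N−B = 2·(12, 7/2)−(7, 0)]
   so C = (17, 7)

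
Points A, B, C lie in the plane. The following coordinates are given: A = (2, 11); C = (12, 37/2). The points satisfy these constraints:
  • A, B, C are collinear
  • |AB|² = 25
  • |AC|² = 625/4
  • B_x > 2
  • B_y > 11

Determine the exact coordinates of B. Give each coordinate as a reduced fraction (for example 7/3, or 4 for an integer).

1. B_x = 6  [[A, B, C are collinear ⇒ 15/2x-10y+95=0] ∩ [|B−(2, 11)|²=25]]
2. B_y = 14  [[A, B, C are collinear ⇒ 15/2x-10y+95=0] ∩ [|B−(2, 11)|²=25]]
   so B = (6, 14)

B = (6, 14)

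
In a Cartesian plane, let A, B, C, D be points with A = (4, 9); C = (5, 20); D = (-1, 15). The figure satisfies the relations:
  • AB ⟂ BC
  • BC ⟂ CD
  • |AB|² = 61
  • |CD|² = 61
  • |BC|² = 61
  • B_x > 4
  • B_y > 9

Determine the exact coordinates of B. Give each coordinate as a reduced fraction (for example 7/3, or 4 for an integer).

1. B_x = 10  [[BC ⟂ CD ⇒ 6x+5y-130=0] ∩ [|B−(4, 9)|²=61]]
2. B_y = 14  [[BC ⟂ CD ⇒ 6x+5y-130=0] ∩ [|B−(4, 9)|²=61]]
   so B = (10, 14)

B = (10, 14)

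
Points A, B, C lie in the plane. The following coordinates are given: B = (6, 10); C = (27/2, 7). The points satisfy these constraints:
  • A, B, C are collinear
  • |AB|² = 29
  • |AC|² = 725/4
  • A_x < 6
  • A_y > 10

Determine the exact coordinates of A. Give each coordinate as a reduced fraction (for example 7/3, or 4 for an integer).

1. A_x = 1  [[A, B, C are collinear ⇒ 3x+15/2y-93=0] ∩ [|A−(6, 10)|²=29]]
2. A_y = 12  [[A, B, C are collinear ⇒ 3x+15/2y-93=0] ∩ [|A−(6, 10)|²=29]]
   so A = (1, 12)

A = (1, 12)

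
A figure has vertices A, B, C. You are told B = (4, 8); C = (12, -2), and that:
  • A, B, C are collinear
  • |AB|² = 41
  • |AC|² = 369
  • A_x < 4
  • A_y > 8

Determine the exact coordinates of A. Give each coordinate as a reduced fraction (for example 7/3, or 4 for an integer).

1. A_x = 0  [[A, B, C are collinear ⇒ 10x+8y-104=0] ∩ [|A−(4, 8)|²=41]]
2. A_y = 13  [[A, B, C are collinear ⇒ 10x+8y-104=0] ∩ [|A−(4, 8)|²=41]]
   so A = (0, 13)

A = (0, 13)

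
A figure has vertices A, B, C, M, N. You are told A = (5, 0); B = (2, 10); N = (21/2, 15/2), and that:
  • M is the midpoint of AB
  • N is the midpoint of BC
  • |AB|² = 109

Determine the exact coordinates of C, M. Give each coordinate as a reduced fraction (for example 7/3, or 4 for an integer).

C = (19, 5)
M = (7/2, 5)

1. M_x = 7/2  [2·M = A+B = (5, 0)+(2, 10)]
2. M_y = 5  [2·M = A+B = (5, 0)+(2, 10)]
   so M = (7/2, 5)
3. C_x = 19  [C = 2·N−B = 2·(21/2, 15/2)−(2, 10)]
4. C_y = 5  [C = 2·N−B = 2·(21/2, 15/2)−(2, 10)]
   so C = (19, 5)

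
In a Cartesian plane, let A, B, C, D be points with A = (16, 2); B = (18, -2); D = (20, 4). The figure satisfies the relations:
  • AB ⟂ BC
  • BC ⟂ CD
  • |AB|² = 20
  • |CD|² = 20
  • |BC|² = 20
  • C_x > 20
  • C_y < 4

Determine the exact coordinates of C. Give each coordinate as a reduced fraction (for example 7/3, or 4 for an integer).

1. C_x = 22  [[AB ⟂ BC ⇒ 2x-4y-44=0] ∩ [|C−(20, 4)|²=20]]
2. C_y = 0  [[AB ⟂ BC ⇒ 2x-4y-44=0] ∩ [|C−(20, 4)|²=20]]
   so C = (22, 0)

C = (22, 0)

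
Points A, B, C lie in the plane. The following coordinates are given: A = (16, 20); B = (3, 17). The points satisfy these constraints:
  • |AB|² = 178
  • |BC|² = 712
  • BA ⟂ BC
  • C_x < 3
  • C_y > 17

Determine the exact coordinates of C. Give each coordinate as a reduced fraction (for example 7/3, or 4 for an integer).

C = (-3, 43)

1. C_x = -3  [[BA ⟂ BC ⇒ 13x+3y-90=0] ∩ [|C−(3, 17)|²=712]]
2. C_y = 43  [[BA ⟂ BC ⇒ 13x+3y-90=0] ∩ [|C−(3, 17)|²=712]]
   so C = (-3, 43)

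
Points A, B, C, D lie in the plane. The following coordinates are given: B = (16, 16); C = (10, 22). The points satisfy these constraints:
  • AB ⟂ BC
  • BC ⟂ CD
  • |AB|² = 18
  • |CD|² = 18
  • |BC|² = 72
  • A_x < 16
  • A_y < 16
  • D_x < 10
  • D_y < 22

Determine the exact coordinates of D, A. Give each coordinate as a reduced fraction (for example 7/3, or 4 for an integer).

1. D_x = 7  [[BC ⟂ CD ⇒ -6x+6y-72=0] ∩ [|D−(10, 22)|²=18]]
2. D_y = 19  [[BC ⟂ CD ⇒ -6x+6y-72=0] ∩ [|D−(10, 22)|²=18]]
   so D = (7, 19)
3. A_x = 13  [[AB ⟂ BC ⇒ 6x-6y=0] ∩ [|A−(16, 16)|²=18]]
4. A_y = 13  [[AB ⟂ BC ⇒ 6x-6y=0] ∩ [|A−(16, 16)|²=18]]
   so A = (13, 13)

D = (7, 19)
A = (13, 13)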